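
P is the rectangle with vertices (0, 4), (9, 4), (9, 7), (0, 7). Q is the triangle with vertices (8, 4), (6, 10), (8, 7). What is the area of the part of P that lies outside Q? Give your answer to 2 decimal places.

25.50

|P| = 27, |P∩Q| = 1.5.
|P ∖ Q| = |P| − |P∩Q| = 27 − 1.5 = 25.50.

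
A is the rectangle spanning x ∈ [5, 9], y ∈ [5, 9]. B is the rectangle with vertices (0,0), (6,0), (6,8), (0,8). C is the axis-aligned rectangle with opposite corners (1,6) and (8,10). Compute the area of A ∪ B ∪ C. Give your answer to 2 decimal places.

By inclusion–exclusion:
Individual areas: |A| = 16, |B| = 48, |C| = 28.
|A∩B|: x∈[5,6], y∈[5,8] → 1·3 = 3.
|A∩C|: x∈[5,8], y∈[6,9] → 3·3 = 9.
|B∩C|: x∈[1,6], y∈[6,8] → 5·2 = 10.
|A∩B∩C| = 2.
|A ∪ B ∪ C| = 92 − 22 + 2 = 72.00.

72.00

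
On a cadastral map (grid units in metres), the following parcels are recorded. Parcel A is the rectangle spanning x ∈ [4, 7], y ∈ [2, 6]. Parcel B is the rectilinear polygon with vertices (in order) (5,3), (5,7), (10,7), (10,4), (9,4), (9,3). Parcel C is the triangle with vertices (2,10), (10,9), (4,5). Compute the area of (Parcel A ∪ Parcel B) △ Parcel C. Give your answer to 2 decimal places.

|Parcel A ∪ Parcel B| = 25.
|(Parcel A ∪ Parcel B) ∩ Parcel C| = 2.
|(Parcel A ∪ Parcel B) △ Parcel C| = 25 + 19 − 4 = 40.00.

40.00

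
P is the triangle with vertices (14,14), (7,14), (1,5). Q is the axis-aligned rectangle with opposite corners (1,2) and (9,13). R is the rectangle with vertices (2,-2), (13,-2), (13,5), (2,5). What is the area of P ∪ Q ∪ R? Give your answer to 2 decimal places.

By inclusion–exclusion:
Individual areas: |P| = 31.5, |Q| = 88, |R| = 77.
|P∩Q| = 20.5128.
|P∩R| = 0.
|Q∩R|: x∈[2,9], y∈[2,5] → 7·3 = 21.
|P∩Q∩R| = 0.
|P ∪ Q ∪ R| = 196.5 − 41.5128 + 0 = 154.99.

154.99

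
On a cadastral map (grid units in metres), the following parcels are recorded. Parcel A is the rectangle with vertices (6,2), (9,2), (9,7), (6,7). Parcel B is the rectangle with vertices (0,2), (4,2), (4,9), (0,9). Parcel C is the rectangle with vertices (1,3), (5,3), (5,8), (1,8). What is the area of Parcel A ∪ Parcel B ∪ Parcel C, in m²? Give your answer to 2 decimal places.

By inclusion–exclusion:
Individual areas: |Parcel A| = 15, |Parcel B| = 28, |Parcel C| = 20.
|Parcel A∩Parcel B| = 0 (no overlap).
|Parcel A∩Parcel C| = 0 (no overlap).
|Parcel B∩Parcel C|: x∈[1,4], y∈[3,8] → 3·5 = 15.
|Parcel A∩Parcel B∩Parcel C| = 0.
|Parcel A ∪ Parcel B ∪ Parcel C| = 63 − 15 + 0 = 48.00.

48.00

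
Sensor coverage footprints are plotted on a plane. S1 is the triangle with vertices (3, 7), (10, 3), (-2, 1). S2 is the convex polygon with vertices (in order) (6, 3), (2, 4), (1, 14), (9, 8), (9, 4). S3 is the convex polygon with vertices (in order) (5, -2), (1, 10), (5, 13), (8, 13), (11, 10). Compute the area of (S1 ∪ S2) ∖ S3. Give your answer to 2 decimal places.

|S1 ∪ S2| = 71.6396.
|(S1 ∪ S2) ∩ S3| = 50.7919.
|(S1 ∪ S2) ∖ S3| = 71.6396 − 50.7919 = 20.85.

20.85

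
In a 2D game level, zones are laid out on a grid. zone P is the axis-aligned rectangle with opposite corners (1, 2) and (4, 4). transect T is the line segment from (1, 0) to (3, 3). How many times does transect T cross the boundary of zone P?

The segment meets the boundary at (2.333,2).

1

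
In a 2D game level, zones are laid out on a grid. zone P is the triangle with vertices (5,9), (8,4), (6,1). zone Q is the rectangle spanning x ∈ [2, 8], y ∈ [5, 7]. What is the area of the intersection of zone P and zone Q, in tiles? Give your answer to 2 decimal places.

The intersection is the polygon with vertices (7.4,5), (5.5,5), (5.25,7), (6.2,7).
By the shoelace formula its area is 2.85.

2.85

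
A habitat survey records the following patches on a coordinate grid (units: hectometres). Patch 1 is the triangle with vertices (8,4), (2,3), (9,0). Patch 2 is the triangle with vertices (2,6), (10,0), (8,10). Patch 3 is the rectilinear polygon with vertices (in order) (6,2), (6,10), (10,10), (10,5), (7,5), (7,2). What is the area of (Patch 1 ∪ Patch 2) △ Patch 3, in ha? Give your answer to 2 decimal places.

36.80

|Patch 1 ∪ Patch 2| = 42.1294.
|(Patch 1 ∪ Patch 2) ∩ Patch 3| = 14.1667.
|(Patch 1 ∪ Patch 2) △ Patch 3| = 42.1294 + 23 − 28.3333 = 36.80.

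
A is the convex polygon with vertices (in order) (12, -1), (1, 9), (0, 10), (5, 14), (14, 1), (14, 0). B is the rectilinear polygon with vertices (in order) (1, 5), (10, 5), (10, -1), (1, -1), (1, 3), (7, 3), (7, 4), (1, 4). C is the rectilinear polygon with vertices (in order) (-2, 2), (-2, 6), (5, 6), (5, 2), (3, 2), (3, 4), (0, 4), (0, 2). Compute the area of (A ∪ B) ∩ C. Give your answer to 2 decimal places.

6.22

|A ∪ B| = 113.4955.
|(A ∪ B) ∩ C| = 6.22.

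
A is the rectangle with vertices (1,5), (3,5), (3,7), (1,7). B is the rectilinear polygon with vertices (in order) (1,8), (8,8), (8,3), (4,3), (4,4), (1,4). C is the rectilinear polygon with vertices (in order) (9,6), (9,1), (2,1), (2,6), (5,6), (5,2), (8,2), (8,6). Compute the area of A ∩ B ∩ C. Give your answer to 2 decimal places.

The intersection is the polygon with vertices (3,5), (2,5), (2,6), (3,6).
By the shoelace formula its area is 1.00.

1.00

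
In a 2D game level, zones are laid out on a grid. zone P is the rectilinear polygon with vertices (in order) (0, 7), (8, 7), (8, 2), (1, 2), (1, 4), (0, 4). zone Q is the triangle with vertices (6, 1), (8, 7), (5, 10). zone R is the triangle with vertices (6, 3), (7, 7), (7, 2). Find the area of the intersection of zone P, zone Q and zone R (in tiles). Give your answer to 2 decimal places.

The intersection is the polygon with vertices (6.5,2.5), (6,3), (7,7), (7,4).
By the shoelace formula its area is 2.00.

2.00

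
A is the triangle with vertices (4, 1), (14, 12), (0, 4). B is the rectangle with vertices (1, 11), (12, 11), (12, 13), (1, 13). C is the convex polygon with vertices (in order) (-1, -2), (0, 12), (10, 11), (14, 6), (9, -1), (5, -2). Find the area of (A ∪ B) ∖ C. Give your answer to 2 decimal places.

|A ∪ B| = 59.
|(A ∪ B) ∩ C| = 38.8272.
|(A ∪ B) ∖ C| = 59 − 38.8272 = 20.17.

20.17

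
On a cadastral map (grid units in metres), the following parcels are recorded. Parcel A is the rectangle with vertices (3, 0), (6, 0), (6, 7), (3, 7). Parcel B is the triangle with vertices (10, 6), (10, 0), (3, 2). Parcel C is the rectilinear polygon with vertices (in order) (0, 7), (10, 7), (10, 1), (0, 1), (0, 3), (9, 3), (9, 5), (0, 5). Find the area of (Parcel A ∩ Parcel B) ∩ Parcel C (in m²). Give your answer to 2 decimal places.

The region (Parcel A ∩ Parcel B) ∩ Parcel C is the polygon with vertices (3,2), (4.75,3), (6,3), (6,1.143).
By the shoelace formula its area is 3.41.

3.41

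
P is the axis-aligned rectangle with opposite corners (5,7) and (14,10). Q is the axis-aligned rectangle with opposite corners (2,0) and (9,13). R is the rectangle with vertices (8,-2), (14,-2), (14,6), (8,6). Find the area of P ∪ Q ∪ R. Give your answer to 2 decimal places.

By inclusion–exclusion:
Individual areas: |P| = 27, |Q| = 91, |R| = 48.
|P∩Q|: x∈[5,9], y∈[7,10] → 4·3 = 12.
|P∩R| = 0 (no overlap).
|Q∩R|: x∈[8,9], y∈[0,6] → 1·6 = 6.
|P∩Q∩R| = 0.
|P ∪ Q ∪ R| = 166 − 18 + 0 = 148.00.

148.00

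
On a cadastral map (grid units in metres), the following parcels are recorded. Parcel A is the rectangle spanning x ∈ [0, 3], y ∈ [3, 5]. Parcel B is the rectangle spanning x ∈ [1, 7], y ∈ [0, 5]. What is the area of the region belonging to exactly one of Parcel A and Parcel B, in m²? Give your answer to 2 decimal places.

28.00

|Parcel A∩Parcel B|: x∈[1,3], y∈[3,5] → 2·2 = 4.
|Parcel A △ Parcel B| = |Parcel A| + |Parcel B| − 2·|Parcel A∩Parcel B| = 6 + 30 − 8 = 28.00.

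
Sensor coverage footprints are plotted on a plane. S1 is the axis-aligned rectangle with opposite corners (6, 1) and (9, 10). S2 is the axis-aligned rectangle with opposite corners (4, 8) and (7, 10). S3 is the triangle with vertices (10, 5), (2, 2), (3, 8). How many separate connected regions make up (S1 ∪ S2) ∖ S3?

2

(S1 ∪ S2) ∖ S3 splits into 2 disjoint pieces (area 15.7857, area 9.1875).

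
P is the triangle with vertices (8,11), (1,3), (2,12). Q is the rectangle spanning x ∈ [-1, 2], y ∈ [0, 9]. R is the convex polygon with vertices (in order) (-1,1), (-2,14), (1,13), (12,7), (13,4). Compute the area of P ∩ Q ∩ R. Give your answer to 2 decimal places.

The intersection is the polygon with vertices (1.667,9), (2,9), (2,4.143), (1,3).
By the shoelace formula its area is 3.43.

3.43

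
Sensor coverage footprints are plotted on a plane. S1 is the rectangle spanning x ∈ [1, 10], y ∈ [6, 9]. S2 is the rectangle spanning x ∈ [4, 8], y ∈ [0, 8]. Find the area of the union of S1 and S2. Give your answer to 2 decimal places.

51.00

By inclusion–exclusion:
Individual areas: |S1| = 27, |S2| = 32.
|S1∩S2|: x∈[4,8], y∈[6,8] → 4·2 = 8.
|S1 ∪ S2| = 59 − 8 = 51.00.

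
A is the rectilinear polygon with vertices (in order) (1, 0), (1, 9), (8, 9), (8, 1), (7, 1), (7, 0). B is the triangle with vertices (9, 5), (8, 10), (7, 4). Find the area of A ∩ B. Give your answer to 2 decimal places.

The intersection is the polygon with vertices (8,9), (8,4.5), (7,4), (7.833,9).
By the shoelace formula its area is 2.67.

2.67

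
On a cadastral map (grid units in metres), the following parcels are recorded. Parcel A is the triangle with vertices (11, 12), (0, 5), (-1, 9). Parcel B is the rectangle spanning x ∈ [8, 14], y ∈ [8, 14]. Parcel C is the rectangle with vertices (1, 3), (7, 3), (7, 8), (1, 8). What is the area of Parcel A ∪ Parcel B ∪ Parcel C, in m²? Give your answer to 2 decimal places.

85.37

By inclusion–exclusion:
Individual areas: |Parcel A| = 25.5, |Parcel B| = 36, |Parcel C| = 30.
|Parcel A∩Parcel B| = 1.7386.
|Parcel A∩Parcel C| = 4.3896.
|Parcel B∩Parcel C| = 0 (no overlap).
|Parcel A∩Parcel B∩Parcel C| = 0.
|Parcel A ∪ Parcel B ∪ Parcel C| = 91.5 − 6.1282 + 0 = 85.37.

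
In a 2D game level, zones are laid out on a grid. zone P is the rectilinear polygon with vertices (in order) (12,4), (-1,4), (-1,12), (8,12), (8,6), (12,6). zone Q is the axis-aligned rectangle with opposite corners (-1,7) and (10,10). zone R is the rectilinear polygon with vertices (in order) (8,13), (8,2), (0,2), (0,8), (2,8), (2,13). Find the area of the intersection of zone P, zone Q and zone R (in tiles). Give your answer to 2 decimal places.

The intersection is the polygon with vertices (8,10), (8,7), (0,7), (0,8), (2,8), (2,10).
By the shoelace formula its area is 20.00.

20.00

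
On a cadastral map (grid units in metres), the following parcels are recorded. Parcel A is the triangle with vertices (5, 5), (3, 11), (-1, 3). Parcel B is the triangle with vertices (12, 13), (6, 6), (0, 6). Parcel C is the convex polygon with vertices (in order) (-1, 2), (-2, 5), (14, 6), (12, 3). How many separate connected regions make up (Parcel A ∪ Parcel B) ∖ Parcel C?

(Parcel A ∪ Parcel B) ∖ Parcel C is a single connected region.

1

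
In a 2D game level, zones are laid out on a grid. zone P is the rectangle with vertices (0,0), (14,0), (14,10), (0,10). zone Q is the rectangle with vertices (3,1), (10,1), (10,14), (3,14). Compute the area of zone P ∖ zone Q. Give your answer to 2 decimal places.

|zone P∩zone Q|: x∈[3,10], y∈[1,10] → 7·9 = 63.
|zone P| = 140.
|zone P ∖ zone Q| = |zone P| − |zone P∩zone Q| = 140 − 63 = 77.00.

77.00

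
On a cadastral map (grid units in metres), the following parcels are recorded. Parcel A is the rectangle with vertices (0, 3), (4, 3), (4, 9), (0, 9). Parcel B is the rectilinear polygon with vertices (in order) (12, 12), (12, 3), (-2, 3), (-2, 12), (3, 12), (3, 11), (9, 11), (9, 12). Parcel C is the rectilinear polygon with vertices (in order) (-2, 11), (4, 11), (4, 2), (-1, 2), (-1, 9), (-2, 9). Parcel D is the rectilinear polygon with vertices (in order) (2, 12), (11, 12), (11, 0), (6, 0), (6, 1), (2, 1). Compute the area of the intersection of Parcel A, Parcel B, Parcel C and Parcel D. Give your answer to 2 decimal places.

The intersection is the polygon with vertices (4,3), (2,3), (2,9), (4,9).
By the shoelace formula its area is 12.00.

12.00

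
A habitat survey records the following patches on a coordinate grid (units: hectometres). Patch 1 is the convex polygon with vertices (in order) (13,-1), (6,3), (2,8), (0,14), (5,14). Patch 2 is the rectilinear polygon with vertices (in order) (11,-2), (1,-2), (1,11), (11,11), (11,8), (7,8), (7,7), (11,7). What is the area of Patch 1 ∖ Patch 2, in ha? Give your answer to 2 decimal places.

|Patch 1| = 71, |Patch 1∩Patch 2| = 51.0262.
|Patch 1 ∖ Patch 2| = |Patch 1| − |Patch 1∩Patch 2| = 71 − 51.0262 = 19.97.

19.97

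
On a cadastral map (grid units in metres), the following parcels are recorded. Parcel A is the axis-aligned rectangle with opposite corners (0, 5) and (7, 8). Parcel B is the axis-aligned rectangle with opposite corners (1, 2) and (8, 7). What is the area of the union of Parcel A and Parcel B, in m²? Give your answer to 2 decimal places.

By inclusion–exclusion:
Individual areas: |Parcel A| = 21, |Parcel B| = 35.
|Parcel A∩Parcel B|: x∈[1,7], y∈[5,7] → 6·2 = 12.
|Parcel A ∪ Parcel B| = 56 − 12 = 44.00.

44.00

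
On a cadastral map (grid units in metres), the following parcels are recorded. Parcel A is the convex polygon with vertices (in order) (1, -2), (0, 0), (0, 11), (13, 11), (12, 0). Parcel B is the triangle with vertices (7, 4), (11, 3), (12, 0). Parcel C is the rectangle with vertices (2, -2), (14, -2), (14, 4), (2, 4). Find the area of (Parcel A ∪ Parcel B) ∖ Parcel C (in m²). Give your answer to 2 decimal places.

|Parcel A ∪ Parcel B| = 149.5.
|(Parcel A ∪ Parcel B) ∩ Parcel C| = 49.8182.
|(Parcel A ∪ Parcel B) ∖ Parcel C| = 149.5 − 49.8182 = 99.68.

99.68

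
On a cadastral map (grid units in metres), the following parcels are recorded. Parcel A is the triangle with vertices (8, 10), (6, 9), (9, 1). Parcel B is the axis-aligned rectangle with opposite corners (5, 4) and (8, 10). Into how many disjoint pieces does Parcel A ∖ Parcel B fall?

Parcel A ∖ Parcel B is a single connected region.

1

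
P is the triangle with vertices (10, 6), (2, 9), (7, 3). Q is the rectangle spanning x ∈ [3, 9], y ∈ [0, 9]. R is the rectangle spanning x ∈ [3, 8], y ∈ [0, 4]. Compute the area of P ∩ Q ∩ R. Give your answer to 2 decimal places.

The intersection is the polygon with vertices (7,3), (6.167,4), (8,4).
By the shoelace formula its area is 0.92.

0.92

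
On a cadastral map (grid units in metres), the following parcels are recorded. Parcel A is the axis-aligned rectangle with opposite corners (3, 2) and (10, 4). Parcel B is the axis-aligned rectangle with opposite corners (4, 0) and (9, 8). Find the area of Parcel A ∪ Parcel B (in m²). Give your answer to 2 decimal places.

By inclusion–exclusion:
Individual areas: |Parcel A| = 14, |Parcel B| = 40.
|Parcel A∩Parcel B|: x∈[4,9], y∈[2,4] → 5·2 = 10.
|Parcel A ∪ Parcel B| = 54 − 10 = 44.00.

44.00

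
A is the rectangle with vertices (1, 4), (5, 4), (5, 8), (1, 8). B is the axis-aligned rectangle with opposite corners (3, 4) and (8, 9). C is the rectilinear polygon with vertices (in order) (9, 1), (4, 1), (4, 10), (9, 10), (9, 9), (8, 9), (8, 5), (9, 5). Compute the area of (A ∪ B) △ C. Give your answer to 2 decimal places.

|A ∪ B| = 33.
|(A ∪ B) ∩ C| = 20.
|(A ∪ B) △ C| = 33 + 41 − 40 = 34.00.

34.00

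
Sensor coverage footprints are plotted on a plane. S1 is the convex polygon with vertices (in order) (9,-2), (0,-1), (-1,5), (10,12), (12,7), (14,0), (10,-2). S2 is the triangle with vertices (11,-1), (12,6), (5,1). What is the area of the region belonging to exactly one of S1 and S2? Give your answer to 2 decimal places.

115.00

|S1| = 137, |S2| = 22, |S1∩S2| = 22.
|S1 △ S2| = |S1| + |S2| − 2·|S1∩S2| = 137 + 22 − 44 = 115.00.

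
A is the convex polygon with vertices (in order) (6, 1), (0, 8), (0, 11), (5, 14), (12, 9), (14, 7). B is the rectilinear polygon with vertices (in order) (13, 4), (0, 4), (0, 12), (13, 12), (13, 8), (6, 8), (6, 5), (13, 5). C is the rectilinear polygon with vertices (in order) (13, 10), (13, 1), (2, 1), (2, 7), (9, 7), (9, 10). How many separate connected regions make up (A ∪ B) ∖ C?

(A ∪ B) ∖ C splits into 2 disjoint pieces (area 65.1333, area 0.875).

2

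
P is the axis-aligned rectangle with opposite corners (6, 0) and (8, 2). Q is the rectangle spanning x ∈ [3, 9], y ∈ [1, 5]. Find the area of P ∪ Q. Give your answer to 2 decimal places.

By inclusion–exclusion:
Individual areas: |P| = 4, |Q| = 24.
|P∩Q|: x∈[6,8], y∈[1,2] → 2·1 = 2.
|P ∪ Q| = 28 − 2 = 26.00.

26.00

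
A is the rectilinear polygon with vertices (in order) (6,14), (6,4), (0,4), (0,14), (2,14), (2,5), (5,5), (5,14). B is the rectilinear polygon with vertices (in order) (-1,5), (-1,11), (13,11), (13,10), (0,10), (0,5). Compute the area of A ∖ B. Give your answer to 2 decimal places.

30.00

|A| = 33, |A∩B| = 3.
|A ∖ B| = |A| − |A∩B| = 33 − 3 = 30.00.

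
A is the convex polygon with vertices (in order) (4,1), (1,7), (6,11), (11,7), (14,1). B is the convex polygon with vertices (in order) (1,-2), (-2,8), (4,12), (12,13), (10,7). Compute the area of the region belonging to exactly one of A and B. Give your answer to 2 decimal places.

|A| = 80, |B| = 108.5, |A∩B| = 46.6842.
|A △ B| = |A| + |B| − 2·|A∩B| = 80 + 108.5 − 93.3684 = 95.13.

95.13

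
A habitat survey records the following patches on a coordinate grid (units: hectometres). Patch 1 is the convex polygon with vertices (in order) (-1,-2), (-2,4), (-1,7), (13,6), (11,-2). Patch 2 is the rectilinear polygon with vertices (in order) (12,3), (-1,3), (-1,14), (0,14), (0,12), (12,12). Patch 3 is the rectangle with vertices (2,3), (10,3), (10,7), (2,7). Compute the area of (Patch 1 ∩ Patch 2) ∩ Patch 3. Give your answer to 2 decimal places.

28.00

The region (Patch 1 ∩ Patch 2) ∩ Patch 3 is the polygon with vertices (2,3), (2,6.786), (10,6.214), (10,3).
By the shoelace formula its area is 28.00.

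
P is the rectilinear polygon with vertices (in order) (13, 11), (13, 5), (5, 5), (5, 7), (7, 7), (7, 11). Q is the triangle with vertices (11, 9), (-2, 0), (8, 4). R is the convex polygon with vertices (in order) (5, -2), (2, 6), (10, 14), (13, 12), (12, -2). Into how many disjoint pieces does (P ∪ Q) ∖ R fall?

2

(P ∪ Q) ∖ R splits into 2 disjoint pieces (area 1.7143, area 3.9413).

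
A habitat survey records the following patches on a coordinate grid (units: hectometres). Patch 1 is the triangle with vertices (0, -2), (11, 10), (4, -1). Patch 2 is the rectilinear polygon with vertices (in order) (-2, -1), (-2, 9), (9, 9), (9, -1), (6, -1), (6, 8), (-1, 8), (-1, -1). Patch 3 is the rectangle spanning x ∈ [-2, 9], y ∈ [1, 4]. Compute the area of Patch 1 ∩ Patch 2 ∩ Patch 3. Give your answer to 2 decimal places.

The intersection is the polygon with vertices (6,2.143), (6,4), (7.182,4).
By the shoelace formula its area is 1.10.

1.10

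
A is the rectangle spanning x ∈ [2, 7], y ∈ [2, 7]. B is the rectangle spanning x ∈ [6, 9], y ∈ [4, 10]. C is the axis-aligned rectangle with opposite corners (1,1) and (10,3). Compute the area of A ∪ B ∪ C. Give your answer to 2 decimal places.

53.00

By inclusion–exclusion:
Individual areas: |A| = 25, |B| = 18, |C| = 18.
|A∩B|: x∈[6,7], y∈[4,7] → 1·3 = 3.
|A∩C|: x∈[2,7], y∈[2,3] → 5·1 = 5.
|B∩C| = 0 (no overlap).
|A∩B∩C| = 0.
|A ∪ B ∪ C| = 61 − 8 + 0 = 53.00.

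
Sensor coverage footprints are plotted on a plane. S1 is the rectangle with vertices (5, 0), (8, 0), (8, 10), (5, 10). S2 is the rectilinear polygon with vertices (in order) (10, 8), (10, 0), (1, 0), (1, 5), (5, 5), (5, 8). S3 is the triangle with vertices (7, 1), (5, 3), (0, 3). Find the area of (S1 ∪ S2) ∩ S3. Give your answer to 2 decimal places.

4.86

The region (S1 ∪ S2) ∩ S3 is the polygon with vertices (1,3), (5,3), (7,1), (1,2.714).
By the shoelace formula its area is 4.86.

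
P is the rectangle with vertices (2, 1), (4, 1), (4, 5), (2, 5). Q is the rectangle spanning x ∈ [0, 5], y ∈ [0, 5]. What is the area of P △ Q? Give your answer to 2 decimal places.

|P∩Q|: x∈[2,4], y∈[1,5] → 2·4 = 8.
|P △ Q| = |P| + |Q| − 2·|P∩Q| = 8 + 25 − 16 = 17.00.

17.00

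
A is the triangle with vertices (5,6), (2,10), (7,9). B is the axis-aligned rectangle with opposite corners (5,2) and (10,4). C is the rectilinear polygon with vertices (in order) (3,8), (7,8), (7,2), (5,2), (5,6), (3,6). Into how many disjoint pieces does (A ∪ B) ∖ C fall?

2

(A ∪ B) ∖ C splits into 2 disjoint pieces (area 5.6667, area 6).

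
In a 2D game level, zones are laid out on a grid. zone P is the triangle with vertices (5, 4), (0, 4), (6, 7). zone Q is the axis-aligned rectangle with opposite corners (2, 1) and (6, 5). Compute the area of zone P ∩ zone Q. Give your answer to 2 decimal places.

The intersection is the polygon with vertices (2,4), (2,5), (5.333,5), (5,4).
By the shoelace formula its area is 3.17.

3.17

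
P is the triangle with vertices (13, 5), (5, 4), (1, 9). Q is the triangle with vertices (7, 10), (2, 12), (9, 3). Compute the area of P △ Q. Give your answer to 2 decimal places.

|P| = 22, |Q| = 15.5, |P∩Q| = 3.5918.
|P △ Q| = |P| + |Q| − 2·|P∩Q| = 22 + 15.5 − 7.1836 = 30.32.

30.32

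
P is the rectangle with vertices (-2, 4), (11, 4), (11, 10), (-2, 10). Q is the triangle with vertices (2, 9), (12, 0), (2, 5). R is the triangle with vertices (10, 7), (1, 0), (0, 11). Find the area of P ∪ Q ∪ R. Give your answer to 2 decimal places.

By inclusion–exclusion:
Individual areas: |P| = 78, |Q| = 20, |R| = 53.
|P∩Q| = 12.8889.
|P∩R| = 40.7825.
|Q∩R| = 13.1713.
|P∩Q∩R| = 12.4726.
|P ∪ Q ∪ R| = 151 − 66.8427 + 12.4726 = 96.63.

96.63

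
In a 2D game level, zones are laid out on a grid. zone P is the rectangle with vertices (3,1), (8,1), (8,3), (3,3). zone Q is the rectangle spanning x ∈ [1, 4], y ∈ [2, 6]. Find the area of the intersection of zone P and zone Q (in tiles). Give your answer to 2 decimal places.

|zone P∩zone Q|: x∈[3,4], y∈[2,3] → 1·1 = 1.

1.00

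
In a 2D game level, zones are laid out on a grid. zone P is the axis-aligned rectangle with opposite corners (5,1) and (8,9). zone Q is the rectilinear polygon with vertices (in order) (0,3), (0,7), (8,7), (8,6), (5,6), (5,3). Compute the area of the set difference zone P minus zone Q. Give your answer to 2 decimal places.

21.00

|zone P| = 24, |zone P∩zone Q| = 3.
|zone P ∖ zone Q| = |zone P| − |zone P∩zone Q| = 24 − 3 = 21.00.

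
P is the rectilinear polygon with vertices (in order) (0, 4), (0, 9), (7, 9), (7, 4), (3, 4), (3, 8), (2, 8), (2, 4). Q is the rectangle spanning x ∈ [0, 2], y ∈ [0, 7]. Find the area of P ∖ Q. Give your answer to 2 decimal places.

|P| = 31, |P∩Q| = 6.
|P ∖ Q| = |P| − |P∩Q| = 31 − 6 = 25.00.

25.00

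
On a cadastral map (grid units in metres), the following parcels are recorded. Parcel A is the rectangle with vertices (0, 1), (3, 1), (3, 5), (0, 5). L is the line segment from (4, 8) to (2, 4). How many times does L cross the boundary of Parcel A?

1

The segment meets the boundary at (2.5,5).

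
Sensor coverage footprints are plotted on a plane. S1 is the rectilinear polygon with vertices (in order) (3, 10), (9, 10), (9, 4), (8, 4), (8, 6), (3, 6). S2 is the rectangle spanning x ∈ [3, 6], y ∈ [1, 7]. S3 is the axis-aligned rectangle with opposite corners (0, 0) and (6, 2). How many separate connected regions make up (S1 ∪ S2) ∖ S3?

1

(S1 ∪ S2) ∖ S3 is a single connected region.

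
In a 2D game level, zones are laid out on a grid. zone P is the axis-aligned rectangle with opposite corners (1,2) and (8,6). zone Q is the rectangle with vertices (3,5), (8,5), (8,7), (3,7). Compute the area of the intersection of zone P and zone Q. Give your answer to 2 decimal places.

5.00

|zone P∩zone Q|: x∈[3,8], y∈[5,6] → 5·1 = 5.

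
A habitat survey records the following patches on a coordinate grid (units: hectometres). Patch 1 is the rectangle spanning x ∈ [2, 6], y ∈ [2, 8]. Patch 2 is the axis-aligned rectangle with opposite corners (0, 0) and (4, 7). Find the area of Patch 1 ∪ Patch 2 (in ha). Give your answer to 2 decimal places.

By inclusion–exclusion:
Individual areas: |Patch 1| = 24, |Patch 2| = 28.
|Patch 1∩Patch 2|: x∈[2,4], y∈[2,7] → 2·5 = 10.
|Patch 1 ∪ Patch 2| = 52 − 10 = 42.00.

42.00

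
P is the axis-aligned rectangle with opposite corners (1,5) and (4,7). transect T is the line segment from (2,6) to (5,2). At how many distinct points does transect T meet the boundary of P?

1

The segment meets the boundary at (2.75,5).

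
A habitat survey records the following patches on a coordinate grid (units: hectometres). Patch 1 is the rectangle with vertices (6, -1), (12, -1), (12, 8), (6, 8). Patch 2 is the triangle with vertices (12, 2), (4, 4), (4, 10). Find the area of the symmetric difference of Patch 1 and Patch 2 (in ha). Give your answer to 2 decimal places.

|Patch 1| = 54, |Patch 2| = 24, |Patch 1∩Patch 2| = 13.5.
|Patch 1 △ Patch 2| = |Patch 1| + |Patch 2| − 2·|Patch 1∩Patch 2| = 54 + 24 − 27 = 51.00.

51.00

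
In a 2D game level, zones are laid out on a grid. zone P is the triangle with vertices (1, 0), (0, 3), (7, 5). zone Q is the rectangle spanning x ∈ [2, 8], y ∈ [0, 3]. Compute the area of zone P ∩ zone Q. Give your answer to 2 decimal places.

2.82

The intersection is the polygon with vertices (2,0.833), (2,3), (4.6,3).
By the shoelace formula its area is 2.82.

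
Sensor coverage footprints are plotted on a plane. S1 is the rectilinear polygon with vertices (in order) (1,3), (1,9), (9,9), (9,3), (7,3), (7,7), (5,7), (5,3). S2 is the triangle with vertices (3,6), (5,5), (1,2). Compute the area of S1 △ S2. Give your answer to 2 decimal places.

35.83

|S1| = 40, |S2| = 5, |S1∩S2| = 4.5833.
|S1 △ S2| = |S1| + |S2| − 2·|S1∩S2| = 40 + 5 − 9.1667 = 35.83.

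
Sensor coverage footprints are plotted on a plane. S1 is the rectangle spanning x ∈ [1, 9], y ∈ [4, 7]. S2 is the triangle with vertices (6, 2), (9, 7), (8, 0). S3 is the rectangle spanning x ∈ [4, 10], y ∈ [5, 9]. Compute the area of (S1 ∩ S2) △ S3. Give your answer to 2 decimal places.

|S1 ∩ S2| = 2.0571.
|(S1 ∩ S2) ∩ S3| = 0.9143.
|(S1 ∩ S2) △ S3| = 2.0571 + 24 − 1.8286 = 24.23.

24.23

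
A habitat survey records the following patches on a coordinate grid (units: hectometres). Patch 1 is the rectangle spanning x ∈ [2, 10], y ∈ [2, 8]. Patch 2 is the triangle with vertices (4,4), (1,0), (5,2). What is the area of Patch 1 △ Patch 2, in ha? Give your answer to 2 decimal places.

|Patch 1| = 48, |Patch 2| = 5, |Patch 1∩Patch 2| = 2.5.
|Patch 1 △ Patch 2| = |Patch 1| + |Patch 2| − 2·|Patch 1∩Patch 2| = 48 + 5 − 5 = 48.00.

48.00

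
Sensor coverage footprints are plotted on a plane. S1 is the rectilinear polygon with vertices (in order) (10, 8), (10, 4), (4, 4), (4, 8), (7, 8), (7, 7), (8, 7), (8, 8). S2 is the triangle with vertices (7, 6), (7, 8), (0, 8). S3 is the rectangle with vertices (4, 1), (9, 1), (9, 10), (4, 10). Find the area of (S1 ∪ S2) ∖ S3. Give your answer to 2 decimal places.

|S1 ∪ S2| = 25.2857.
|(S1 ∪ S2) ∩ S3| = 19.
|(S1 ∪ S2) ∖ S3| = 25.2857 − 19 = 6.29.

6.29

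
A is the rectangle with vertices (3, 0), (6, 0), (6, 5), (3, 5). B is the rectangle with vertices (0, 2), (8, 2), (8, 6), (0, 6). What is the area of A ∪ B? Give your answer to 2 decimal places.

By inclusion–exclusion:
Individual areas: |A| = 15, |B| = 32.
|A∩B|: x∈[3,6], y∈[2,5] → 3·3 = 9.
|A ∪ B| = 47 − 9 = 38.00.

38.00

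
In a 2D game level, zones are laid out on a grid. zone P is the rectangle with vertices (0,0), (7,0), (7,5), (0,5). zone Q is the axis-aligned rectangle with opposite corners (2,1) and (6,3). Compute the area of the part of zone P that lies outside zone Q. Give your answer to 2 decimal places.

|zone P∩zone Q|: x∈[2,6], y∈[1,3] → 4·2 = 8.
|zone P| = 35.
|zone P ∖ zone Q| = |zone P| − |zone P∩zone Q| = 35 − 8 = 27.00.

27.00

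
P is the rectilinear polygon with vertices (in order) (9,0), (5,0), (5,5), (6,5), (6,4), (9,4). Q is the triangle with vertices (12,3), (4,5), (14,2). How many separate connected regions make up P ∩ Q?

2

P ∩ Q splits into 2 disjoint pieces (area 0.075, area 0.2917).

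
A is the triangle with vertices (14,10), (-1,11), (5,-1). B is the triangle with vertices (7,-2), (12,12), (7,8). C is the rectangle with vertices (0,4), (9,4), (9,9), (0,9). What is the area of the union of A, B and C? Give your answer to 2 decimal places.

By inclusion–exclusion:
Individual areas: |A| = 87, |B| = 25, |C| = 45.
|A∩B| = 19.8377.
|A∩C| = 38.75.
|B∩C| = 9.375.
|A∩B∩C| = 9.375.
|A ∪ B ∪ C| = 157 − 67.9627 + 9.375 = 98.41.

98.41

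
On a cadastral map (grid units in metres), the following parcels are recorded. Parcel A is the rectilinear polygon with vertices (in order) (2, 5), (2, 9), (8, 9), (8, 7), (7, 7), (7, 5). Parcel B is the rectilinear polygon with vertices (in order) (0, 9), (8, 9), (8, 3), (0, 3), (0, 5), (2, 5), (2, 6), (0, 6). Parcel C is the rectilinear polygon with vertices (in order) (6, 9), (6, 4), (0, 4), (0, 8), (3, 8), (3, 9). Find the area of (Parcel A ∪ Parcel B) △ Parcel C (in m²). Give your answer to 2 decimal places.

|Parcel A ∪ Parcel B| = 46.
|(Parcel A ∪ Parcel B) ∩ Parcel C| = 25.
|(Parcel A ∪ Parcel B) △ Parcel C| = 46 + 27 − 50 = 23.00.

23.00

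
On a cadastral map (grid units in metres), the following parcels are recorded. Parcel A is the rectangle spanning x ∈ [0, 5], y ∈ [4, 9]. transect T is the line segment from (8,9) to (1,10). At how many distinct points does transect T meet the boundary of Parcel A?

0

The segment lies entirely outside Parcel A and never meets its boundary.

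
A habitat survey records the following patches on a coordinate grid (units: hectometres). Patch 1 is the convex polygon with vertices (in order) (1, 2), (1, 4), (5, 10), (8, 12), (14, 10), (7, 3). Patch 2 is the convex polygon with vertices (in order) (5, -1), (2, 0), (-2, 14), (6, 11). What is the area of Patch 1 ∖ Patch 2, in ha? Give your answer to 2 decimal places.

43.37

|Patch 1| = 66.5, |Patch 1∩Patch 2| = 23.13.
|Patch 1 ∖ Patch 2| = |Patch 1| − |Patch 1∩Patch 2| = 66.5 − 23.13 = 43.37.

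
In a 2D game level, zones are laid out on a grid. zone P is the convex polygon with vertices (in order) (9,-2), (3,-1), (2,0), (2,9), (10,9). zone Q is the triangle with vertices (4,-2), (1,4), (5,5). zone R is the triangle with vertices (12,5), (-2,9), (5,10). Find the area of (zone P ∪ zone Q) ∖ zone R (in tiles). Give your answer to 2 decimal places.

65.94

|zone P ∪ zone Q| = 79.3628.
|(zone P ∪ zone Q) ∩ zone R| = 13.4186.
|(zone P ∪ zone Q) ∖ zone R| = 79.3628 − 13.4186 = 65.94.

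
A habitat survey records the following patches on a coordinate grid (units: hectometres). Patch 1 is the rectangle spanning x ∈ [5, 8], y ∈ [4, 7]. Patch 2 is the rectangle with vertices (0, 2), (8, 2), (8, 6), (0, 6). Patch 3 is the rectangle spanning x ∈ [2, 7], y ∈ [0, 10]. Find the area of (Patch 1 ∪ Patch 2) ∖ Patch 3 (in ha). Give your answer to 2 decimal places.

13.00

|Patch 1 ∪ Patch 2| = 35.
|(Patch 1 ∪ Patch 2) ∩ Patch 3| = 22.
|(Patch 1 ∪ Patch 2) ∖ Patch 3| = 35 − 22 = 13.00.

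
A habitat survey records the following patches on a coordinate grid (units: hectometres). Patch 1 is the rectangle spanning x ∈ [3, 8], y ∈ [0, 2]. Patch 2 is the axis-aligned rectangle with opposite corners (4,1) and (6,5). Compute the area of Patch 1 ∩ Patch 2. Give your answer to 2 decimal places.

2.00

|Patch 1∩Patch 2|: x∈[4,6], y∈[1,2] → 2·1 = 2.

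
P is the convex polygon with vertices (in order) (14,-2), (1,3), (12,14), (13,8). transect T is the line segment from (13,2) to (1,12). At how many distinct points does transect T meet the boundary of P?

1

The segment meets the boundary at (5.909,7.909).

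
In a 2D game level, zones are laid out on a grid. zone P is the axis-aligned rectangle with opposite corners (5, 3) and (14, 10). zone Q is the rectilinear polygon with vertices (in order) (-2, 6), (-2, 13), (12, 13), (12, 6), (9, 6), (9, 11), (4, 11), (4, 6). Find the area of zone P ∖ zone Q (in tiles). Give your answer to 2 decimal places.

|zone P| = 63, |zone P∩zone Q| = 12.
|zone P ∖ zone Q| = |zone P| − |zone P∩zone Q| = 63 − 12 = 51.00.

51.00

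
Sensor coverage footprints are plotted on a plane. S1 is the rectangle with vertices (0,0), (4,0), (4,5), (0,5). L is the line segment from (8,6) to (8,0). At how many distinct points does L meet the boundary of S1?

0

The segment lies entirely outside S1 and never meets its boundary.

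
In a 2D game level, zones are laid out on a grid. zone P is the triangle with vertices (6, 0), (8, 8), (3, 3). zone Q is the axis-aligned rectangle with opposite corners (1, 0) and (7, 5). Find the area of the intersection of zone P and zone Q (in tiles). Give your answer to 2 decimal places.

11.50

The intersection is the polygon with vertices (6,0), (3,3), (5,5), (7,5), (7,4).
By the shoelace formula its area is 11.50.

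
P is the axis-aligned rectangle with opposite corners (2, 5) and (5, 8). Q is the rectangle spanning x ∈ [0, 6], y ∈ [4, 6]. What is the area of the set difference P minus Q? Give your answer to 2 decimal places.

6.00

|P∩Q|: x∈[2,5], y∈[5,6] → 3·1 = 3.
|P| = 9.
|P ∖ Q| = |P| − |P∩Q| = 9 − 3 = 6.00.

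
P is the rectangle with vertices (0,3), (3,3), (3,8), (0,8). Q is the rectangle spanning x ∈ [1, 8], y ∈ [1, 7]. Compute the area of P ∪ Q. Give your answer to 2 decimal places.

49.00

By inclusion–exclusion:
Individual areas: |P| = 15, |Q| = 42.
|P∩Q|: x∈[1,3], y∈[3,7] → 2·4 = 8.
|P ∪ Q| = 57 − 8 = 49.00.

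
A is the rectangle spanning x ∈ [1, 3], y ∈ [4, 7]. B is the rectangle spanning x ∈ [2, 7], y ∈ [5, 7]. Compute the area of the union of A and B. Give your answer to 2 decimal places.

14.00

By inclusion–exclusion:
Individual areas: |A| = 6, |B| = 10.
|A∩B|: x∈[2,3], y∈[5,7] → 1·2 = 2.
|A ∪ B| = 16 − 2 = 14.00.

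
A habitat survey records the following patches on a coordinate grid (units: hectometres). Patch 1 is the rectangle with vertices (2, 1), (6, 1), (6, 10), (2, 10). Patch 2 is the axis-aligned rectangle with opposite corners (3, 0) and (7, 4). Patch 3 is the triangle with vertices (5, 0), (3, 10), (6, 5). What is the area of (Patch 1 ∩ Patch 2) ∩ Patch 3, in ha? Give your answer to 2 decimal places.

The region (Patch 1 ∩ Patch 2) ∩ Patch 3 is the polygon with vertices (4.8,1), (4.2,4), (5.8,4), (5.2,1).
By the shoelace formula its area is 3.00.

3.00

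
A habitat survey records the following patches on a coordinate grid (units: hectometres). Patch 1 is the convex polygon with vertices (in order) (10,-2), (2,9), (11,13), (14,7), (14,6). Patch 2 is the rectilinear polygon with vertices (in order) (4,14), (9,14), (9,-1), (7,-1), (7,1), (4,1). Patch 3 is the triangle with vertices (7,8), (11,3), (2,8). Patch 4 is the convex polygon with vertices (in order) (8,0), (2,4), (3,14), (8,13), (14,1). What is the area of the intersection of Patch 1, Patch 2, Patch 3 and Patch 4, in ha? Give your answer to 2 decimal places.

The intersection is the polygon with vertices (7,8), (9,5.5), (9,4.111), (4,6.889), (4,8).
By the shoelace formula its area is 10.00.

10.00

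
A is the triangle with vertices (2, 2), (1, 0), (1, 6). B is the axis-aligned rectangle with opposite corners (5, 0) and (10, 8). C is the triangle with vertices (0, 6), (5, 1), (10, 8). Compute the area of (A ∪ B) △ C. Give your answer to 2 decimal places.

42.67

|A ∪ B| = 43.
|(A ∪ B) ∩ C| = 15.1667.
|(A ∪ B) △ C| = 43 + 30 − 30.3333 = 42.67.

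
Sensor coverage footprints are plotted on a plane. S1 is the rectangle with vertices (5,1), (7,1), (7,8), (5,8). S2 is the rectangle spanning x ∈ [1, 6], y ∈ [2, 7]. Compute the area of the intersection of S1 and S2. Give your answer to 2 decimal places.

|S1∩S2|: x∈[5,6], y∈[2,7] → 1·5 = 5.

5.00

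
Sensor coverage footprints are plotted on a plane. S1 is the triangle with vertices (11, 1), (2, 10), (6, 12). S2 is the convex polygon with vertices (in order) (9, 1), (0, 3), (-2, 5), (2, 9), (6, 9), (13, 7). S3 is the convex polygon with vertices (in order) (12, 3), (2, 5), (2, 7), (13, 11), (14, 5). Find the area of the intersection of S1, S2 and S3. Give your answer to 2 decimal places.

The intersection is the polygon with vertices (7.567,8.552), (9.9,3.42), (8.25,3.75), (4.2,7.8), (6.84,8.76).
By the shoelace formula its area is 12.81.

12.81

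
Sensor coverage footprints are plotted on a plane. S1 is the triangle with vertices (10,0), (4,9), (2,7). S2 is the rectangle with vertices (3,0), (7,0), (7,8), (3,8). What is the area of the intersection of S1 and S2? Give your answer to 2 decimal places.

10.42

The intersection is the polygon with vertices (7,4.5), (7,2.625), (3,6.125), (3,8), (4.667,8).
By the shoelace formula its area is 10.42.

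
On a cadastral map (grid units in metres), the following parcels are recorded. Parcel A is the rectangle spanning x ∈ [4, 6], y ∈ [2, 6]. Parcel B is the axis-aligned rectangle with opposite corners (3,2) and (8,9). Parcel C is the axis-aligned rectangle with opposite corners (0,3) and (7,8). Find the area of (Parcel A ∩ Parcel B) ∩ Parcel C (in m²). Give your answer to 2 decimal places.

The region (Parcel A ∩ Parcel B) ∩ Parcel C is the polygon with vertices (6,6), (6,3), (4,3), (4,6).
By the shoelace formula its area is 6.00.

6.00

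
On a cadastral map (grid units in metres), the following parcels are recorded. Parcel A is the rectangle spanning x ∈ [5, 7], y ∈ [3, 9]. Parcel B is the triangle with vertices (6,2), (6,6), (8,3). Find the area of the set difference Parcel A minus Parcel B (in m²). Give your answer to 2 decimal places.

|Parcel A| = 12, |Parcel A∩Parcel B| = 2.25.
|Parcel A ∖ Parcel B| = |Parcel A| − |Parcel A∩Parcel B| = 12 − 2.25 = 9.75.

9.75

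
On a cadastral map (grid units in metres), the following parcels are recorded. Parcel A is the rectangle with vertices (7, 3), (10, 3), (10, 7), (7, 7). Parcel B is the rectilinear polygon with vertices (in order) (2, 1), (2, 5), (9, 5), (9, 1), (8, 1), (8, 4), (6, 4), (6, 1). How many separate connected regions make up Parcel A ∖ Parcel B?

Parcel A ∖ Parcel B splits into 2 disjoint pieces (area 8, area 1).

2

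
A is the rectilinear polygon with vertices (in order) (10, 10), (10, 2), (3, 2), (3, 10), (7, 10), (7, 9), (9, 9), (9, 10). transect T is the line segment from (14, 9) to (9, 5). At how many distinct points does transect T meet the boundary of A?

1

The segment meets the boundary at (10,5.8).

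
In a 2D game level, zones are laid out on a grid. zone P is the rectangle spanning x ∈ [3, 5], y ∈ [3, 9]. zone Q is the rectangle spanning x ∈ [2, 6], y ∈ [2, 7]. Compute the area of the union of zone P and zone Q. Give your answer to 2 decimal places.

By inclusion–exclusion:
Individual areas: |zone P| = 12, |zone Q| = 20.
|zone P∩zone Q|: x∈[3,5], y∈[3,7] → 2·4 = 8.
|zone P ∪ zone Q| = 32 − 8 = 24.00.

24.00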